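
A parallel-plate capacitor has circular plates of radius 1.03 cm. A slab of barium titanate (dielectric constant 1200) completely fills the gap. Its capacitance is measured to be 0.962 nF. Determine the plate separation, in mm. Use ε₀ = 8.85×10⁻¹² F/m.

A = π(1.03 cm)² = 3.33×10⁻⁴ m².
d = κε₀A/C = 1200 × 8.85×10⁻¹² × 3.33×10⁻⁴ / 9.62×10⁻¹⁰ = 3.68×10⁻³ m.

3.68 mm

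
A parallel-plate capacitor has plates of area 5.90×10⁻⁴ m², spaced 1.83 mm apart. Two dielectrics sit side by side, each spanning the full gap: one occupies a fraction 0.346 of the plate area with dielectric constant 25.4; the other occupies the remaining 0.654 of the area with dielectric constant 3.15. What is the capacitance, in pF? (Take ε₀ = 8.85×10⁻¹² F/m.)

31.0 pF

Side-by-side slabs ⇒ two capacitors in parallel, each spanning the full gap.
C₁ = κ₁ε₀A₁/d = 25.4 × 8.85×10⁻¹² × 2.04×10⁻⁴ / 1.83×10⁻³ = 2.51×10⁻¹¹ F.
C₂ = κ₂ε₀A₂/d = 3.15 × 8.85×10⁻¹² × 3.86×10⁻⁴ / 1.83×10⁻³ = 5.88×10⁻¹² F.
C = C₁ + C₂ = 3.10×10⁻¹¹ F.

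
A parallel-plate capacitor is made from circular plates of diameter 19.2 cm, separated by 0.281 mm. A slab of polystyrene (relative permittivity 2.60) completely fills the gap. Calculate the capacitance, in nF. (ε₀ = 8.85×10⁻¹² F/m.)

C ≈ 2.37 nF

A = π(19.2/2 cm)² = 2.90×10⁻² m².
C = κε₀A/d = 2.60 × 8.85×10⁻¹² × 2.90×10⁻² / 2.81×10⁻⁴ = 2.37×10⁻⁹ F.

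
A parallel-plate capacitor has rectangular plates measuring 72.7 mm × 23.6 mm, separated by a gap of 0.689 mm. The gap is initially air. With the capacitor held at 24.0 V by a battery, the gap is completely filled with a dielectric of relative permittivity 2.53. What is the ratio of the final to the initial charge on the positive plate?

2.53

Battery connected ⇒ V is held fixed.
C₂ = 2.53 C₁ and Q = CV, so Q₂/Q₁ = C₂/C₁ = 2.53.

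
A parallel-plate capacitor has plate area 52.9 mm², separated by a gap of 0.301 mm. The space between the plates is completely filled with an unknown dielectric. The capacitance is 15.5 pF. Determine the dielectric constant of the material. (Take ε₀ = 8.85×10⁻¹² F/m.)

A = 52.9 mm² = 5.29×10⁻⁵ m².
κ = Cd/(ε₀A) = 1.55×10⁻¹¹ × 3.01×10⁻⁴ / (8.85×10⁻¹² × 5.29×10⁻⁵) = 9.97.

κ ≈ 9.97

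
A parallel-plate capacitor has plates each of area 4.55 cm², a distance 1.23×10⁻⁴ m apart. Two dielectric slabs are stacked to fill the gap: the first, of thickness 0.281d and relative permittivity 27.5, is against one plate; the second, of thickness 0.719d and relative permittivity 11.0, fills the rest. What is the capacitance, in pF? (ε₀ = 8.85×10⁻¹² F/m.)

A = 4.55 cm² = 4.55×10⁻⁴ m².
Stacked slabs ⇒ two capacitors in series, each with the full plate area.
C₁ = κ₁ε₀A/d₁ = 27.5 × 8.85×10⁻¹² × 4.55×10⁻⁴ / 3.46×10⁻⁵ = 3.20×10⁻⁹ F.
C₂ = κ₂ε₀A/d₂ = 11.0 × 8.85×10⁻¹² × 4.55×10⁻⁴ / 8.84×10⁻⁵ = 5.01×10⁻¹⁰ F.
C = (1/C₁ + 1/C₂)⁻¹ = 4.33×10⁻¹⁰ F.

C ≈ 433 pF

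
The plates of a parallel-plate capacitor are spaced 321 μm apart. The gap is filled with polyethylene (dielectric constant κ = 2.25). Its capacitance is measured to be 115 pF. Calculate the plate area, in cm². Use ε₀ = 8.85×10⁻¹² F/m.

18.5 cm²

A = Cd/(κε₀) = 1.15×10⁻¹⁰ × 3.21×10⁻⁴ / (2.25 × 8.85×10⁻¹²) = 1.85×10⁻³ m².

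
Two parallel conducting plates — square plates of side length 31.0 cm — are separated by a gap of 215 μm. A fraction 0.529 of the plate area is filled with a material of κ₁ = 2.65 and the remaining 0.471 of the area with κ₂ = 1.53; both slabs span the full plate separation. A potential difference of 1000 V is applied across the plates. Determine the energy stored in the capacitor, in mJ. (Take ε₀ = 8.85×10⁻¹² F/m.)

A = (31.0 cm)² = 9.61×10⁻² m².
Side-by-side slabs ⇒ two capacitors in parallel, each spanning the full gap.
C₁ = κ₁ε₀A₁/d = 2.65 × 8.85×10⁻¹² × 5.08×10⁻² / 2.15×10⁻⁴ = 5.55×10⁻⁹ F.
C₂ = κ₂ε₀A₂/d = 1.53 × 8.85×10⁻¹² × 4.53×10⁻² / 2.15×10⁻⁴ = 2.85×10⁻⁹ F.
C = C₁ + C₂ = 8.40×10⁻⁹ F.
U = ½CV² = ½ × 8.40×10⁻⁹ × (1000)² = 4.20×10⁻³ J.

4.20 mJ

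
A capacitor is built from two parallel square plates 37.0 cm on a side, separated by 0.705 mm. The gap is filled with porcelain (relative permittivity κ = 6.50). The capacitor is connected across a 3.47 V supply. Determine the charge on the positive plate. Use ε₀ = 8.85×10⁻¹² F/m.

A = (37.0 cm)² = 0.137 m².
C = κε₀A/d = 6.50 × 8.85×10⁻¹² × 0.137 / 7.05×10⁻⁴ = 1.12×10⁻⁸ F.
Q = CV = 1.12×10⁻⁸ × 3.47 = 3.88×10⁻⁸ C.

38.8 nC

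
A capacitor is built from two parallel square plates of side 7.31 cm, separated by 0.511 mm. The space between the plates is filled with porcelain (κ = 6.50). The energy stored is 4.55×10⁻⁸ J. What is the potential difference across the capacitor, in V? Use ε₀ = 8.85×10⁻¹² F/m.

12.3 V

A = (7.31 cm)² = 5.34×10⁻³ m².
C = κε₀A/d = 6.50 × 8.85×10⁻¹² × 5.34×10⁻³ / 5.11×10⁻⁴ = 6.02×10⁻¹⁰ F.
V = √(2U/C) = √(2 × 4.55×10⁻⁸ / 6.02×10⁻¹⁰) = 12.3 V.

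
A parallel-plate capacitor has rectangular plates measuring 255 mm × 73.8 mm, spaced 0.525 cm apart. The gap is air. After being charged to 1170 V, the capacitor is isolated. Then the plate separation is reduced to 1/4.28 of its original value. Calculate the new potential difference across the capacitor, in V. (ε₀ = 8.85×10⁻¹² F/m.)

V ≈ 273 V

A = 255 × 73.8 mm² = 1.88×10⁻² m².
Initially C₁ = ε₀A/d = 8.85×10⁻¹² × 1.88×10⁻² / 5.25×10⁻³ = 3.17×10⁻¹¹ F.
V₁ = 1.17×10³ V.
Isolated ⇒ Q is held fixed. C₂ = 4.28 C₁ and V = Q/C, so V₂/V₁ = C₁/C₂ = 0.234.
V₂ = 0.234 × 1.17×10³ = 2.73×10² V.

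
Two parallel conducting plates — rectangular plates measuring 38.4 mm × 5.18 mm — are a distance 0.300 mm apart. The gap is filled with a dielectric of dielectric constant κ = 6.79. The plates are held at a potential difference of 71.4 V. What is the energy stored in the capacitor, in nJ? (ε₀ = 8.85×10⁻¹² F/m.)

A = 38.4 × 5.18 mm² = 1.99×10⁻⁴ m².
C = κε₀A/d = 6.79 × 8.85×10⁻¹² × 1.99×10⁻⁴ / 3.00×10⁻⁴ = 3.98×10⁻¹¹ F.
U = ½CV² = ½ × 3.98×10⁻¹¹ × (71.4)² = 1.02×10⁻⁷ J.

102 nJ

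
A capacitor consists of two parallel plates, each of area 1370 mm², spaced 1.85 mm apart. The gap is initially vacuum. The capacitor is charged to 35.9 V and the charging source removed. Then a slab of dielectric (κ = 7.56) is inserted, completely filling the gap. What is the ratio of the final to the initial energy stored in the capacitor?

Isolated ⇒ Q is held fixed.
C₂ = 7.56 C₁ and U = Q²/(2C), so U₂/U₁ = C₁/C₂ = 0.132.

U₂/U₁ ≈ 0.132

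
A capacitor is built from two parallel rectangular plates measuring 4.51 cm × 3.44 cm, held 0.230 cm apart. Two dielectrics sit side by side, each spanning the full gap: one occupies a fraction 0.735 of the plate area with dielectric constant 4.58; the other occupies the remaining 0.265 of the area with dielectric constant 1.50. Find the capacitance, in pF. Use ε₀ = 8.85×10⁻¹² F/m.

A = 4.51 × 3.44 cm² = 1.55×10⁻³ m².
Side-by-side slabs ⇒ two capacitors in parallel, each spanning the full gap.
C₁ = κ₁ε₀A₁/d = 4.58 × 8.85×10⁻¹² × 1.14×10⁻³ / 2.30×10⁻³ = 2.01×10⁻¹¹ F.
C₂ = κ₂ε₀A₂/d = 1.50 × 8.85×10⁻¹² × 4.11×10⁻⁴ / 2.30×10⁻³ = 2.37×10⁻¹² F.
C = C₁ + C₂ = 2.25×10⁻¹¹ F.

C ≈ 22.5 pF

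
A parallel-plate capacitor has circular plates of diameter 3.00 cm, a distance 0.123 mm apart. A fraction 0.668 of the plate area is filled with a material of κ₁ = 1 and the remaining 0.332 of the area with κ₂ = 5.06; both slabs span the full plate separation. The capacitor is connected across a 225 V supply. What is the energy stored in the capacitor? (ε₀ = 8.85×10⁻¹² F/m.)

A = π(3.00/2 cm)² = 7.07×10⁻⁴ m².
Side-by-side slabs ⇒ two capacitors in parallel, each spanning the full gap.
C₁ = κ₁ε₀A₁/d = 1.00 × 8.85×10⁻¹² × 4.72×10⁻⁴ / 1.23×10⁻⁴ = 3.40×10⁻¹¹ F.
C₂ = κ₂ε₀A₂/d = 5.06 × 8.85×10⁻¹² × 2.35×10⁻⁴ / 1.23×10⁻⁴ = 8.54×10⁻¹¹ F.
C = C₁ + C₂ = 1.19×10⁻¹⁰ F.
U = ½CV² = ½ × 1.19×10⁻¹⁰ × (225)² = 3.02×10⁻⁶ J.

U ≈ 3.02 μJ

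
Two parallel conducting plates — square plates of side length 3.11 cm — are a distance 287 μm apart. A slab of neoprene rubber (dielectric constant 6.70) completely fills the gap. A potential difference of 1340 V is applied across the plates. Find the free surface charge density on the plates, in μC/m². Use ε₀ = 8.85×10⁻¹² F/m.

σ ≈ 277 μC/m²

A = (3.11 cm)² = 9.67×10⁻⁴ m².
C = κε₀A/d = 6.70 × 8.85×10⁻¹² × 9.67×10⁻⁴ / 2.87×10⁻⁴ = 2.00×10⁻¹⁰ F.
σ = Q/A = CV/A = 2.00×10⁻¹⁰ × 1340 / 9.67×10⁻⁴ = 2.77×10⁻⁴ C/m².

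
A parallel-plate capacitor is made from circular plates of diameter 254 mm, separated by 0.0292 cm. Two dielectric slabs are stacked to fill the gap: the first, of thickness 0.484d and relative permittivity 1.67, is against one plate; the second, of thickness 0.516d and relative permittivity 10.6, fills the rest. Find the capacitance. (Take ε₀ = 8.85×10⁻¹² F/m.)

A = π(254/2 mm)² = 5.07×10⁻² m².
Stacked slabs ⇒ two capacitors in series, each with the full plate area.
C₁ = κ₁ε₀A/d₁ = 1.67 × 8.85×10⁻¹² × 5.07×10⁻² / 1.41×10⁻⁴ = 5.30×10⁻⁹ F.
C₂ = κ₂ε₀A/d₂ = 10.6 × 8.85×10⁻¹² × 5.07×10⁻² / 1.51×10⁻⁴ = 3.15×10⁻⁸ F.
C = (1/C₁ + 1/C₂)⁻¹ = 4.54×10⁻⁹ F.

C ≈ 4.54 nF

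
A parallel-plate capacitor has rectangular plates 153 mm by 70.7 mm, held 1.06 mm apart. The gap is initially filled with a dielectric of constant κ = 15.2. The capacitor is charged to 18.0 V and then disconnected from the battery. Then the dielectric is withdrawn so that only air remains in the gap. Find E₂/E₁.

15.2

Isolated ⇒ Q is held fixed.
V₂ = Q/C₂ = V₁/0.0658; E = V/d, so E₂/E₁ = (V₂/V₁)(d₁/d₂) = 15.2.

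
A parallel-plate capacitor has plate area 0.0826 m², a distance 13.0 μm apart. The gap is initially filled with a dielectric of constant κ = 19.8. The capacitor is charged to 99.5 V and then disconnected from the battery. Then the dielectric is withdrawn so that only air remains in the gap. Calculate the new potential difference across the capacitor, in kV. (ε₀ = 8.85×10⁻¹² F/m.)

Initially C₁ = κε₀A/d = 19.8 × 8.85×10⁻¹² × 8.26×10⁻² / 1.30×10⁻⁵ = 1.11×10⁻⁶ F.
V₁ = 99.5 V.
Isolated ⇒ Q is held fixed. C₂ = 0.0505 C₁ and V = Q/C, so V₂/V₁ = C₁/C₂ = 19.8.
V₂ = 19.8 × 99.5 = 1.97×10³ V.

1.97 kV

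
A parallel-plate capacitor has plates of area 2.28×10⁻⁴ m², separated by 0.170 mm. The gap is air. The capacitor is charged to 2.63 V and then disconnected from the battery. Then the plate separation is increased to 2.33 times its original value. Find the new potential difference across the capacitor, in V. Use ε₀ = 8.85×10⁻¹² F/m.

6.13 V

Initially C₁ = ε₀A/d = 8.85×10⁻¹² × 2.28×10⁻⁴ / 1.70×10⁻⁴ = 1.19×10⁻¹¹ F.
V₁ = 2.63 V.
Isolated ⇒ Q is held fixed. C₂ = 0.429 C₁ and V = Q/C, so V₂/V₁ = C₁/C₂ = 2.33.
V₂ = 2.33 × 2.63 = 6.13 V.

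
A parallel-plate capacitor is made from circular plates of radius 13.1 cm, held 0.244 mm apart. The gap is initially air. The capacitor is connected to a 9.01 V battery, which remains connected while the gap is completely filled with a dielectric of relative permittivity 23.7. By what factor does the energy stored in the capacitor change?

Battery connected ⇒ V is held fixed.
C₂ = 23.7 C₁ and U = ½CV², so U₂/U₁ = C₂/C₁ = 23.7.

23.7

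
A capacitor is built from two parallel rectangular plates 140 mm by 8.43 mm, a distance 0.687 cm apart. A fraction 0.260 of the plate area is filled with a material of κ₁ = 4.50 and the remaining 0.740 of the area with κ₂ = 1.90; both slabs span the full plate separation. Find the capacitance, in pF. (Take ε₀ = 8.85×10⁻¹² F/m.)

A = 140 × 8.43 mm² = 1.18×10⁻³ m².
Side-by-side slabs ⇒ two capacitors in parallel, each spanning the full gap.
C₁ = κ₁ε₀A₁/d = 4.50 × 8.85×10⁻¹² × 3.07×10⁻⁴ / 6.87×10⁻³ = 1.78×10⁻¹² F.
C₂ = κ₂ε₀A₂/d = 1.90 × 8.85×10⁻¹² × 8.73×10⁻⁴ / 6.87×10⁻³ = 2.14×10⁻¹² F.
C = C₁ + C₂ = 3.92×10⁻¹² F.

3.92 pF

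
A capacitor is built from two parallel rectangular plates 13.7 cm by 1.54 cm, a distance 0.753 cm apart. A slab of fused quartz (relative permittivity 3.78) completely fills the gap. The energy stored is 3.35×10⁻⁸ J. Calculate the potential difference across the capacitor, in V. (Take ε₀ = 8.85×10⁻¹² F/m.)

84.5 V

A = 13.7 × 1.54 cm² = 2.11×10⁻³ m².
C = κε₀A/d = 3.78 × 8.85×10⁻¹² × 2.11×10⁻³ / 7.53×10⁻³ = 9.37×10⁻¹² F.
V = √(2U/C) = √(2 × 3.35×10⁻⁸ / 9.37×10⁻¹²) = 84.5 V.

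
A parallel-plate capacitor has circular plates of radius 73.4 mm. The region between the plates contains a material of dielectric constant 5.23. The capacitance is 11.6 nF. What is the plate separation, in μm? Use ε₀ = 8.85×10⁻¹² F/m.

d ≈ 67.5 μm

A = π(73.4 mm)² = 1.69×10⁻² m².
d = κε₀A/C = 5.23 × 8.85×10⁻¹² × 1.69×10⁻² / 1.16×10⁻⁸ = 6.75×10⁻⁵ m.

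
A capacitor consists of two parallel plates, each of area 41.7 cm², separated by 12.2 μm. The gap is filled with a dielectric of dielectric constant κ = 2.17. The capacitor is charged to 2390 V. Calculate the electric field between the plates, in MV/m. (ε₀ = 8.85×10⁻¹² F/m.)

196 MV/m

E = V/d = 2390 / 1.22×10⁻⁵ = 1.96×10⁸ V/m.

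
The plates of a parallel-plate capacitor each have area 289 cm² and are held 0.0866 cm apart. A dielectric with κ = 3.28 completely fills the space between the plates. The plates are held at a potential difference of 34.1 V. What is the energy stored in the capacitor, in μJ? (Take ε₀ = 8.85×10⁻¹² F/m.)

0.563 μJ

A = 289 cm² = 2.89×10⁻² m².
C = κε₀A/d = 3.28 × 8.85×10⁻¹² × 2.89×10⁻² / 8.66×10⁻⁴ = 9.69×10⁻¹⁰ F.
U = ½CV² = ½ × 9.69×10⁻¹⁰ × (34.1)² = 5.63×10⁻⁷ J.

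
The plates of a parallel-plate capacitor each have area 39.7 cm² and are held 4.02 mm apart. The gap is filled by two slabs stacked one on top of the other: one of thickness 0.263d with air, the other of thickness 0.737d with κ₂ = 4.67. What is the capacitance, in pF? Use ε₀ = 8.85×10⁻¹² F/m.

A = 39.7 cm² = 3.97×10⁻³ m².
Stacked slabs ⇒ two capacitors in series, each with the full plate area.
C₁ = κ₁ε₀A/d₁ = 1.00 × 8.85×10⁻¹² × 3.97×10⁻³ / 1.06×10⁻³ = 3.32×10⁻¹¹ F.
C₂ = κ₂ε₀A/d₂ = 4.67 × 8.85×10⁻¹² × 3.97×10⁻³ / 2.96×10⁻³ = 5.54×10⁻¹¹ F.
C = (1/C₁ + 1/C₂)⁻¹ = 2.08×10⁻¹¹ F.

20.8 pF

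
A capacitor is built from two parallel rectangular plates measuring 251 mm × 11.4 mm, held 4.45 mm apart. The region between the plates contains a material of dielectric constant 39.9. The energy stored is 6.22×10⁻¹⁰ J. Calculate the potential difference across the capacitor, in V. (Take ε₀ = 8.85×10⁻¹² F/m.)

V ≈ 2.34 V

A = 251 × 11.4 mm² = 2.86×10⁻³ m².
C = κε₀A/d = 39.9 × 8.85×10⁻¹² × 2.86×10⁻³ / 4.45×10⁻³ = 2.27×10⁻¹⁰ F.
V = √(2U/C) = √(2 × 6.22×10⁻¹⁰ / 2.27×10⁻¹⁰) = 2.34 V.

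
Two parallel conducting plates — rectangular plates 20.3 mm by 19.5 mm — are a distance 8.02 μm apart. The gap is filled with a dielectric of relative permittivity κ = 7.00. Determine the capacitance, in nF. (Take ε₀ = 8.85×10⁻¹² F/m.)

C ≈ 3.06 nF

A = 20.3 × 19.5 mm² = 3.96×10⁻⁴ m².
C = κε₀A/d = 7.00 × 8.85×10⁻¹² × 3.96×10⁻⁴ / 8.02×10⁻⁶ = 3.06×10⁻⁹ F.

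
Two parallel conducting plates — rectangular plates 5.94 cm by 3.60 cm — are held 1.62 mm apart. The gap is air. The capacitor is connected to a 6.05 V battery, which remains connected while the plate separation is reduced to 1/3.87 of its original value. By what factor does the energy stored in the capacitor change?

3.87

Battery connected ⇒ V is held fixed.
C₂ = 3.87 C₁ and U = ½CV², so U₂/U₁ = C₂/C₁ = 3.87.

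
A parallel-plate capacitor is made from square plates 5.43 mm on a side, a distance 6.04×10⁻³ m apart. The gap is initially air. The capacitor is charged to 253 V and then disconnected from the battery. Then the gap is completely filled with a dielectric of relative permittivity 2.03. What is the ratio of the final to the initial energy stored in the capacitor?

Isolated ⇒ Q is held fixed.
C₂ = 2.03 C₁ and U = Q²/(2C), so U₂/U₁ = C₁/C₂ = 0.493.

0.493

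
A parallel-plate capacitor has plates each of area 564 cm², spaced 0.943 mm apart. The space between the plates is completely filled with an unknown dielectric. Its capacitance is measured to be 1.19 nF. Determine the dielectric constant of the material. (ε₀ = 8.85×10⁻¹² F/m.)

A = 564 cm² = 5.64×10⁻² m².
κ = Cd/(ε₀A) = 1.19×10⁻⁹ × 9.43×10⁻⁴ / (8.85×10⁻¹² × 5.64×10⁻²) = 2.25.

κ ≈ 2.25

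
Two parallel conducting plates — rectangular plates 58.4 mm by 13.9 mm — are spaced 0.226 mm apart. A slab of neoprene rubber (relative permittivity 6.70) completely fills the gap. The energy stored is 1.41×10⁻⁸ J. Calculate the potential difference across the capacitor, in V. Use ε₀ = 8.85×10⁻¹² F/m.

11.5 V

A = 58.4 × 13.9 mm² = 8.12×10⁻⁴ m².
C = κε₀A/d = 6.70 × 8.85×10⁻¹² × 8.12×10⁻⁴ / 2.26×10⁻⁴ = 2.13×10⁻¹⁰ F.
V = √(2U/C) = √(2 × 1.41×10⁻⁸ / 2.13×10⁻¹⁰) = 11.5 V.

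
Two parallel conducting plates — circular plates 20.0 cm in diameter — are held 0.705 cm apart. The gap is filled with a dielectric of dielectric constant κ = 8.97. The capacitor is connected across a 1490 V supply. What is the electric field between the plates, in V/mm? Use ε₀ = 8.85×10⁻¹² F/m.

211 V/mm

E = V/d = 1490 / 7.05×10⁻³ = 2.11×10⁵ V/m.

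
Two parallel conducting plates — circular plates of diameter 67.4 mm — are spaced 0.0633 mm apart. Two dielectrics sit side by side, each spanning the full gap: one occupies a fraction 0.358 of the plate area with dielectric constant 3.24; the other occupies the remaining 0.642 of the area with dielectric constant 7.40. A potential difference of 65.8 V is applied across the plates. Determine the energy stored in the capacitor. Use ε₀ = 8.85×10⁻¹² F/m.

A = π(67.4/2 mm)² = 3.57×10⁻³ m².
Side-by-side slabs ⇒ two capacitors in parallel, each spanning the full gap.
C₁ = κ₁ε₀A₁/d = 3.24 × 8.85×10⁻¹² × 1.28×10⁻³ / 6.33×10⁻⁵ = 5.79×10⁻¹⁰ F.
C₂ = κ₂ε₀A₂/d = 7.40 × 8.85×10⁻¹² × 2.29×10⁻³ / 6.33×10⁻⁵ = 2.37×10⁻⁹ F.
C = C₁ + C₂ = 2.95×10⁻⁹ F.
U = ½CV² = ½ × 2.95×10⁻⁹ × (65.8)² = 6.38×10⁻⁶ J.

6.38 μJ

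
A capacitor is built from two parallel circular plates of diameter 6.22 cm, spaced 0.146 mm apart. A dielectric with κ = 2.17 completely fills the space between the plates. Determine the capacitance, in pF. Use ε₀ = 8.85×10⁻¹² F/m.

400 pF

A = π(6.22/2 cm)² = 3.04×10⁻³ m².
C = κε₀A/d = 2.17 × 8.85×10⁻¹² × 3.04×10⁻³ / 1.46×10⁻⁴ = 4.00×10⁻¹⁰ F.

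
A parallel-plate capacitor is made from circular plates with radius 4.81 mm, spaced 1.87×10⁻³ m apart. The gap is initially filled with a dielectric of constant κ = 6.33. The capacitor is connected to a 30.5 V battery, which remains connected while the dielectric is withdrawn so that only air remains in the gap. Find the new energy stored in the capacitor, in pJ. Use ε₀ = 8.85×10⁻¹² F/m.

160 pJ

A = π(4.81 mm)² = 7.27×10⁻⁵ m².
Initially C₁ = κε₀A/d = 6.33 × 8.85×10⁻¹² × 7.27×10⁻⁵ / 1.87×10⁻³ = 2.18×10⁻¹² F.
U₁ = 1.01×10⁻⁹ J.
Battery connected ⇒ V is held fixed. C₂ = 0.158 C₁ and U = ½CV², so U₂/U₁ = C₂/C₁ = 0.158.
U₂ = 0.158 × 1.01×10⁻⁹ = 1.60×10⁻¹⁰ J.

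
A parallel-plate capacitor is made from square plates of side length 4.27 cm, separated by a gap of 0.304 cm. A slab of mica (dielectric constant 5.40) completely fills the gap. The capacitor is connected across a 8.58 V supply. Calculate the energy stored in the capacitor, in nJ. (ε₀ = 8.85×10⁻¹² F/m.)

U ≈ 1.06 nJ

A = (4.27 cm)² = 1.82×10⁻³ m².
C = κε₀A/d = 5.40 × 8.85×10⁻¹² × 1.82×10⁻³ / 3.04×10⁻³ = 2.87×10⁻¹¹ F.
U = ½CV² = ½ × 2.87×10⁻¹¹ × (8.58)² = 1.06×10⁻⁹ J.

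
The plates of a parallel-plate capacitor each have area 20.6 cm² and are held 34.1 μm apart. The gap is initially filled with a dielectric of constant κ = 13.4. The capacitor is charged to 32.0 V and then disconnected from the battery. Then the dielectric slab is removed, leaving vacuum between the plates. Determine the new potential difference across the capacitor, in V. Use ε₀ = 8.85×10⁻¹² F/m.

A = 20.6 cm² = 2.06×10⁻³ m².
Initially C₁ = κε₀A/d = 13.4 × 8.85×10⁻¹² × 2.06×10⁻³ / 3.41×10⁻⁵ = 7.16×10⁻⁹ F.
V₁ = 32.0 V.
Isolated ⇒ Q is held fixed. C₂ = 0.0746 C₁ and V = Q/C, so V₂/V₁ = C₁/C₂ = 13.4.
V₂ = 13.4 × 32.0 = 4.29×10² V.

V ≈ 429 V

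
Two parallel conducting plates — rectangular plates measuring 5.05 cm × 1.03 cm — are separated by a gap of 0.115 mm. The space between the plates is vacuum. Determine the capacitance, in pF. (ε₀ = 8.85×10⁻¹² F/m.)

A = 5.05 × 1.03 cm² = 5.20×10⁻⁴ m².
C = ε₀A/d = 8.85×10⁻¹² × 5.20×10⁻⁴ / 1.15×10⁻⁴ = 4.00×10⁻¹¹ F.

40.0 pF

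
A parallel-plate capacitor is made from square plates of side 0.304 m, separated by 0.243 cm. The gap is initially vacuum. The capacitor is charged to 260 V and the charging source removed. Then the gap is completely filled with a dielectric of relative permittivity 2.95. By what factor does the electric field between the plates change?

0.339

Isolated ⇒ Q is held fixed.
V₂ = Q/C₂ = V₁/2.95; E = V/d, so E₂/E₁ = (V₂/V₁)(d₁/d₂) = 0.339.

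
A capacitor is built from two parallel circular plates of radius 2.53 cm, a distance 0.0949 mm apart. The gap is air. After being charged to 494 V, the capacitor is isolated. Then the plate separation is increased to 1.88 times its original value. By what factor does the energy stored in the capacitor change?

U₂/U₁ ≈ 1.88

Isolated ⇒ Q is held fixed.
C₂ = 0.532 C₁ and U = Q²/(2C), so U₂/U₁ = C₁/C₂ = 1.88.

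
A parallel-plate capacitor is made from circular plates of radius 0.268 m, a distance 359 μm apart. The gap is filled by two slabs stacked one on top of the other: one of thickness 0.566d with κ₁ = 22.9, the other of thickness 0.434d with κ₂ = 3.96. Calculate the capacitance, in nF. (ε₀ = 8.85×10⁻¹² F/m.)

A = π(0.268 m)² = 0.226 m².
Stacked slabs ⇒ two capacitors in series, each with the full plate area.
C₁ = κ₁ε₀A/d₁ = 22.9 × 8.85×10⁻¹² × 0.226 / 2.03×10⁻⁴ = 2.25×10⁻⁷ F.
C₂ = κ₂ε₀A/d₂ = 3.96 × 8.85×10⁻¹² × 0.226 / 1.56×10⁻⁴ = 5.08×10⁻⁸ F.
C = (1/C₁ + 1/C₂)⁻¹ = 4.14×10⁻⁸ F.

41.4 nF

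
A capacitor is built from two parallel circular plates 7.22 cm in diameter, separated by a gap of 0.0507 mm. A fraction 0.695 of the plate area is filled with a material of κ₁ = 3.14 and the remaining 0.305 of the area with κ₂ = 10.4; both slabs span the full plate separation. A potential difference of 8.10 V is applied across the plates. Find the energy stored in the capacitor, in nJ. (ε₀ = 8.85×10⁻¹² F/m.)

126 nJ

A = π(7.22/2 cm)² = 4.09×10⁻³ m².
Side-by-side slabs ⇒ two capacitors in parallel, each spanning the full gap.
C₁ = κ₁ε₀A₁/d = 3.14 × 8.85×10⁻¹² × 2.85×10⁻³ / 5.07×10⁻⁵ = 1.56×10⁻⁹ F.
C₂ = κ₂ε₀A₂/d = 10.4 × 8.85×10⁻¹² × 1.25×10⁻³ / 5.07×10⁻⁵ = 2.27×10⁻⁹ F.
C = C₁ + C₂ = 3.83×10⁻⁹ F.
U = ½CV² = ½ × 3.83×10⁻⁹ × (8.10)² = 1.26×10⁻⁷ J.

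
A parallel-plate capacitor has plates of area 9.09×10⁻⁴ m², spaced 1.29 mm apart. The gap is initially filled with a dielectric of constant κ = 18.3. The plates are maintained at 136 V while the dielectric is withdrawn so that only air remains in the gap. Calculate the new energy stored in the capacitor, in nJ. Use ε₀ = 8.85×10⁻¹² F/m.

U ≈ 57.7 nJ

Initially C₁ = κε₀A/d = 18.3 × 8.85×10⁻¹² × 9.09×10⁻⁴ / 1.29×10⁻³ = 1.14×10⁻¹⁰ F.
U₁ = 1.06×10⁻⁶ J.
Battery connected ⇒ V is held fixed. C₂ = 0.0546 C₁ and U = ½CV², so U₂/U₁ = C₂/C₁ = 0.0546.
U₂ = 0.0546 × 1.06×10⁻⁶ = 5.77×10⁻⁸ J.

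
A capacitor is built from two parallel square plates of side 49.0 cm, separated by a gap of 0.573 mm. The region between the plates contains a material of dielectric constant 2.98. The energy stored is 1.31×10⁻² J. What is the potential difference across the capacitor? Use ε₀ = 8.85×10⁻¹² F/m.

1.54 kV

A = (49.0 cm)² = 0.240 m².
C = κε₀A/d = 2.98 × 8.85×10⁻¹² × 0.240 / 5.73×10⁻⁴ = 1.11×10⁻⁸ F.
V = √(2U/C) = √(2 × 1.31×10⁻² / 1.11×10⁻⁸) = 1.54×10³ V.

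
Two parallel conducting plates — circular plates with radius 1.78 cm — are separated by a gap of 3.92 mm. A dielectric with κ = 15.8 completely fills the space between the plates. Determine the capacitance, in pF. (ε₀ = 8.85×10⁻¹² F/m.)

A = π(1.78 cm)² = 9.95×10⁻⁴ m².
C = κε₀A/d = 15.8 × 8.85×10⁻¹² × 9.95×10⁻⁴ / 3.92×10⁻³ = 3.55×10⁻¹¹ F.

35.5 pF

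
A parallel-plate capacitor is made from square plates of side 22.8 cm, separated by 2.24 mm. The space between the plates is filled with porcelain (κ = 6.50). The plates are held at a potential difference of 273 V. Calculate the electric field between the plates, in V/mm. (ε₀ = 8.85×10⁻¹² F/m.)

122 V/mm

E = V/d = 273 / 2.24×10⁻³ = 1.22×10⁵ V/m.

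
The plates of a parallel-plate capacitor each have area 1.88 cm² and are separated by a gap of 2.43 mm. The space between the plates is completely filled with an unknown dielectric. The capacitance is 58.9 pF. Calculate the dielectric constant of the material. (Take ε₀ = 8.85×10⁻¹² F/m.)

κ ≈ 86.0

A = 1.88 cm² = 1.88×10⁻⁴ m².
κ = Cd/(ε₀A) = 5.89×10⁻¹¹ × 2.43×10⁻³ / (8.85×10⁻¹² × 1.88×10⁻⁴) = 86.0.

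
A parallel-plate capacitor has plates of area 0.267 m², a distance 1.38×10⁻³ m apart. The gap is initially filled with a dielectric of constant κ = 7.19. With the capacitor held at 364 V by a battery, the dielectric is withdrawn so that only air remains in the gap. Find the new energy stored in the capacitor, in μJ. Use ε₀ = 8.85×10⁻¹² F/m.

Initially C₁ = κε₀A/d = 7.19 × 8.85×10⁻¹² × 0.267 / 1.38×10⁻³ = 1.23×10⁻⁸ F.
U₁ = 8.16×10⁻⁴ J.
Battery connected ⇒ V is held fixed. C₂ = 0.139 C₁ and U = ½CV², so U₂/U₁ = C₂/C₁ = 0.139.
U₂ = 0.139 × 8.16×10⁻⁴ = 1.13×10⁻⁴ J.

U ≈ 113 μJ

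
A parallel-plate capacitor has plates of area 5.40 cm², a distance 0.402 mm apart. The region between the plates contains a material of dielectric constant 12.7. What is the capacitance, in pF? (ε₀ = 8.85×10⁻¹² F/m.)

151 pF

A = 5.40 cm² = 5.40×10⁻⁴ m².
C = κε₀A/d = 12.7 × 8.85×10⁻¹² × 5.40×10⁻⁴ / 4.02×10⁻⁴ = 1.51×10⁻¹⁰ F.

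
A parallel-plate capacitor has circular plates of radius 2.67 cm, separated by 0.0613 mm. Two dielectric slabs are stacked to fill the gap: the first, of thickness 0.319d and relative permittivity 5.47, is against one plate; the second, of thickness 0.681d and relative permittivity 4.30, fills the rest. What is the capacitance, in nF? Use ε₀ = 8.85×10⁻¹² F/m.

A = π(2.67 cm)² = 2.24×10⁻³ m².
Stacked slabs ⇒ two capacitors in series, each with the full plate area.
C₁ = κ₁ε₀A/d₁ = 5.47 × 8.85×10⁻¹² × 2.24×10⁻³ / 1.96×10⁻⁵ = 5.54×10⁻⁹ F.
C₂ = κ₂ε₀A/d₂ = 4.30 × 8.85×10⁻¹² × 2.24×10⁻³ / 4.17×10⁻⁵ = 2.04×10⁻⁹ F.
C = (1/C₁ + 1/C₂)⁻¹ = 1.49×10⁻⁹ F.

1.49 nF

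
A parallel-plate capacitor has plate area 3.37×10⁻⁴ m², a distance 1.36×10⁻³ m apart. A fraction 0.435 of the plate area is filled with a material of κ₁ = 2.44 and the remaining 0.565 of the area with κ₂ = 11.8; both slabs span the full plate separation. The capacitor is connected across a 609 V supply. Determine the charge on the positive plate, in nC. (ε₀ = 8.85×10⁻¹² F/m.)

Q ≈ 10.3 nC

Side-by-side slabs ⇒ two capacitors in parallel, each spanning the full gap.
C₁ = κ₁ε₀A₁/d = 2.44 × 8.85×10⁻¹² × 1.47×10⁻⁴ / 1.36×10⁻³ = 2.33×10⁻¹² F.
C₂ = κ₂ε₀A₂/d = 11.8 × 8.85×10⁻¹² × 1.90×10⁻⁴ / 1.36×10⁻³ = 1.46×10⁻¹¹ F.
C = C₁ + C₂ = 1.69×10⁻¹¹ F.
Q = CV = 1.69×10⁻¹¹ × 609 = 1.03×10⁻⁸ C.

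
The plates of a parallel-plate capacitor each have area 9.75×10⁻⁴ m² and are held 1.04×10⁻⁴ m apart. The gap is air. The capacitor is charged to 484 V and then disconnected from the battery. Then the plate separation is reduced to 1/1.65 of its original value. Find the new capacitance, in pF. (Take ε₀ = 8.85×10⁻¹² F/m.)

Initially C₁ = ε₀A/d = 8.85×10⁻¹² × 9.75×10⁻⁴ / 1.04×10⁻⁴ = 8.30×10⁻¹¹ F.
C = ε₀A/d scales as 1/d, so C₂/C₁ = d₁/d₂ = 1.65.
C₂ = 1.65 × 8.30×10⁻¹¹ = 1.37×10⁻¹⁰ F.

C ≈ 137 pF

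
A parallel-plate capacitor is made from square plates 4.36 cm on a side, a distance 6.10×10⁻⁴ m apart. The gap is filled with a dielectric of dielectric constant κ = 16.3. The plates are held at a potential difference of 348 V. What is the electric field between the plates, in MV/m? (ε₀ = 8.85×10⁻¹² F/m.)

E = V/d = 348 / 6.10×10⁻⁴ = 5.70×10⁵ V/m.

E ≈ 0.570 MV/m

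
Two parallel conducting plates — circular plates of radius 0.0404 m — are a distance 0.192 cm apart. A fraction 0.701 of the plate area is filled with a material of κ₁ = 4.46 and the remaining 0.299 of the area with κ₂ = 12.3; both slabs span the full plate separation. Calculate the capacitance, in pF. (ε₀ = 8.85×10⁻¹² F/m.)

161 pF

A = π(0.0404 m)² = 5.13×10⁻³ m².
Side-by-side slabs ⇒ two capacitors in parallel, each spanning the full gap.
C₁ = κ₁ε₀A₁/d = 4.46 × 8.85×10⁻¹² × 3.59×10⁻³ / 1.92×10⁻³ = 7.39×10⁻¹¹ F.
C₂ = κ₂ε₀A₂/d = 12.3 × 8.85×10⁻¹² × 1.53×10⁻³ / 1.92×10⁻³ = 8.69×10⁻¹¹ F.
C = C₁ + C₂ = 1.61×10⁻¹⁰ F.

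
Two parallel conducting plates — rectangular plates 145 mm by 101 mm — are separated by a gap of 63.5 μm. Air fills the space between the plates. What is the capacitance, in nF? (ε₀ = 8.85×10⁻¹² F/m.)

A = 145 × 101 mm² = 1.46×10⁻² m².
C = ε₀A/d = 8.85×10⁻¹² × 1.46×10⁻² / 6.35×10⁻⁵ = 2.04×10⁻⁹ F.

2.04 nF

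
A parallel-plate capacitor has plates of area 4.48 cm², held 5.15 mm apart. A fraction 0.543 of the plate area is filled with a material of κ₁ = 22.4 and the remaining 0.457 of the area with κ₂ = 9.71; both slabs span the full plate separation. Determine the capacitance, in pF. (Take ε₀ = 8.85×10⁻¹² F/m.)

12.8 pF

A = 4.48 cm² = 4.48×10⁻⁴ m².
Side-by-side slabs ⇒ two capacitors in parallel, each spanning the full gap.
C₁ = κ₁ε₀A₁/d = 22.4 × 8.85×10⁻¹² × 2.43×10⁻⁴ / 5.15×10⁻³ = 9.36×10⁻¹² F.
C₂ = κ₂ε₀A₂/d = 9.71 × 8.85×10⁻¹² × 2.05×10⁻⁴ / 5.15×10⁻³ = 3.42×10⁻¹² F.
C = C₁ + C₂ = 1.28×10⁻¹¹ F.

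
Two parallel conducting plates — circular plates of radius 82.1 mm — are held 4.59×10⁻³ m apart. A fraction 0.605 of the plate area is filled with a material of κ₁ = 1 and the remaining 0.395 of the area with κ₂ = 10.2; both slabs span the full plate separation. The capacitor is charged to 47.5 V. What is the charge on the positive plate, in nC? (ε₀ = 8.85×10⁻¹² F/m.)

Q ≈ 8.99 nC

A = π(82.1 mm)² = 2.12×10⁻² m².
Side-by-side slabs ⇒ two capacitors in parallel, each spanning the full gap.
C₁ = κ₁ε₀A₁/d = 1.00 × 8.85×10⁻¹² × 1.28×10⁻² / 4.59×10⁻³ = 2.47×10⁻¹¹ F.
C₂ = κ₂ε₀A₂/d = 10.2 × 8.85×10⁻¹² × 8.36×10⁻³ / 4.59×10⁻³ = 1.64×10⁻¹⁰ F.
C = C₁ + C₂ = 1.89×10⁻¹⁰ F.
Q = CV = 1.89×10⁻¹⁰ × 47.5 = 8.99×10⁻⁹ C.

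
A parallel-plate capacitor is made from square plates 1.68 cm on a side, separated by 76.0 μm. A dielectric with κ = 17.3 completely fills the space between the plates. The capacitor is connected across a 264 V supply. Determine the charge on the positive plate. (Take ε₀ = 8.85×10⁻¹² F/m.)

150 nC

A = (1.68 cm)² = 2.82×10⁻⁴ m².
C = κε₀A/d = 17.3 × 8.85×10⁻¹² × 2.82×10⁻⁴ / 7.60×10⁻⁵ = 5.69×10⁻¹⁰ F.
Q = CV = 5.69×10⁻¹⁰ × 264 = 1.50×10⁻⁷ C.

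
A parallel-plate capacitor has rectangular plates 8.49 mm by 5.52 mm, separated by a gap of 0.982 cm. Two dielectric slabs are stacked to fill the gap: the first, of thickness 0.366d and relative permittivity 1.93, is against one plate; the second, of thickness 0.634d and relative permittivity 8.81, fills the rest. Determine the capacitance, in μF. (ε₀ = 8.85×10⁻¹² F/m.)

A = 8.49 × 5.52 mm² = 4.69×10⁻⁵ m².
Stacked slabs ⇒ two capacitors in series, each with the full plate area.
C₁ = κ₁ε₀A/d₁ = 1.93 × 8.85×10⁻¹² × 4.69×10⁻⁵ / 3.59×10⁻³ = 2.23×10⁻¹³ F.
C₂ = κ₂ε₀A/d₂ = 8.81 × 8.85×10⁻¹² × 4.69×10⁻⁵ / 6.23×10⁻³ = 5.87×10⁻¹³ F.
C = (1/C₁ + 1/C₂)⁻¹ = 1.61×10⁻¹³ F.

C ≈ 1.61×10⁻⁷ μF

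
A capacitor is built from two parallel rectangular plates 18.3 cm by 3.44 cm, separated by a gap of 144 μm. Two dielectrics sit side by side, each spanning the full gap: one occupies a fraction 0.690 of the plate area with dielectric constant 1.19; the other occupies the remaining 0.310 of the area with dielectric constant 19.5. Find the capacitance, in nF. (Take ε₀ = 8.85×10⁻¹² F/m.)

C ≈ 2.66 nF

A = 18.3 × 3.44 cm² = 6.30×10⁻³ m².
Side-by-side slabs ⇒ two capacitors in parallel, each spanning the full gap.
C₁ = κ₁ε₀A₁/d = 1.19 × 8.85×10⁻¹² × 4.34×10⁻³ / 1.44×10⁻⁴ = 3.18×10⁻¹⁰ F.
C₂ = κ₂ε₀A₂/d = 19.5 × 8.85×10⁻¹² × 1.95×10⁻³ / 1.44×10⁻⁴ = 2.34×10⁻⁹ F.
C = C₁ + C₂ = 2.66×10⁻⁹ F.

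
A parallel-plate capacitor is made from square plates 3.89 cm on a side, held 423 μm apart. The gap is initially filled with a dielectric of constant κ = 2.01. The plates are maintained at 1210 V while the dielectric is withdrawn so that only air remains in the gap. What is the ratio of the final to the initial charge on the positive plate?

Q₂/Q₁ ≈ 0.498

Battery connected ⇒ V is held fixed.
C₂ = 0.498 C₁ and Q = CV, so Q₂/Q₁ = C₂/C₁ = 0.498.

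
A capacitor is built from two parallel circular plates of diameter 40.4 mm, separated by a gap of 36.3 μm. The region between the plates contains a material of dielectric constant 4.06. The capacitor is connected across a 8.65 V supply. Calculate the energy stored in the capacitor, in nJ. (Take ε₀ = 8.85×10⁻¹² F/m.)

A = π(40.4/2 mm)² = 1.28×10⁻³ m².
C = κε₀A/d = 4.06 × 8.85×10⁻¹² × 1.28×10⁻³ / 3.63×10⁻⁵ = 1.27×10⁻⁹ F.
U = ½CV² = ½ × 1.27×10⁻⁹ × (8.65)² = 4.75×10⁻⁸ J.

47.5 nJ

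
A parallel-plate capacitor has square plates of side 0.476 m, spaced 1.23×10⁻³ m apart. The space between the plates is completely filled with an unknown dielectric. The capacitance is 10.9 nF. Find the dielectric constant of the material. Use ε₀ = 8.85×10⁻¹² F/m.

A = (0.476 m)² = 0.227 m².
κ = Cd/(ε₀A) = 1.09×10⁻⁸ × 1.23×10⁻³ / (8.85×10⁻¹² × 0.227) = 6.69.

6.69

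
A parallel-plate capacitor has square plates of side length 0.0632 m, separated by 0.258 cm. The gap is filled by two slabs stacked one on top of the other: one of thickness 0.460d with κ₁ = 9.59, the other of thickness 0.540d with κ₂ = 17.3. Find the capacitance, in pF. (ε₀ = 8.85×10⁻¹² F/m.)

173 pF

A = (0.0632 m)² = 3.99×10⁻³ m².
Stacked slabs ⇒ two capacitors in series, each with the full plate area.
C₁ = κ₁ε₀A/d₁ = 9.59 × 8.85×10⁻¹² × 3.99×10⁻³ / 1.19×10⁻³ = 2.86×10⁻¹⁰ F.
C₂ = κ₂ε₀A/d₂ = 17.3 × 8.85×10⁻¹² × 3.99×10⁻³ / 1.39×10⁻³ = 4.39×10⁻¹⁰ F.
C = (1/C₁ + 1/C₂)⁻¹ = 1.73×10⁻¹⁰ F.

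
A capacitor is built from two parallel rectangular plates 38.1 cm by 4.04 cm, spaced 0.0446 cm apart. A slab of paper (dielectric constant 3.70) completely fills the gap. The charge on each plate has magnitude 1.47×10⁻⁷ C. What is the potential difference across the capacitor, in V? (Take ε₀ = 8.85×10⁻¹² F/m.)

A = 38.1 × 4.04 cm² = 1.54×10⁻² m².
C = κε₀A/d = 3.70 × 8.85×10⁻¹² × 1.54×10⁻² / 4.46×10⁻⁴ = 1.13×10⁻⁹ F.
V = Q/C = 1.47×10⁻⁷ / 1.13×10⁻⁹ = 1.30×10² V.

V ≈ 130 V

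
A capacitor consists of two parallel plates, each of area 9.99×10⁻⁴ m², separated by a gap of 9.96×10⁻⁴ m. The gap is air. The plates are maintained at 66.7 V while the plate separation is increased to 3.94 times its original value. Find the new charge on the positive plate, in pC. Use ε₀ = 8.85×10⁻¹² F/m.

Initially C₁ = ε₀A/d = 8.85×10⁻¹² × 9.99×10⁻⁴ / 9.96×10⁻⁴ = 8.88×10⁻¹² F.
Q₁ = 5.92×10⁻¹⁰ C.
Battery connected ⇒ V is held fixed. C₂ = 0.254 C₁ and Q = CV, so Q₂/Q₁ = C₂/C₁ = 0.254.
Q₂ = 0.254 × 5.92×10⁻¹⁰ = 1.50×10⁻¹⁰ C.

Q ≈ 150 pC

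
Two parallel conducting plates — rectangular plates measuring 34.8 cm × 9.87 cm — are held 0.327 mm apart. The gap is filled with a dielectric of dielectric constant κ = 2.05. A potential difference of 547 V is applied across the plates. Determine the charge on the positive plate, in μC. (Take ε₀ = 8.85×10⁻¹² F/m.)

1.04 μC

A = 34.8 × 9.87 cm² = 3.43×10⁻² m².
C = κε₀A/d = 2.05 × 8.85×10⁻¹² × 3.43×10⁻² / 3.27×10⁻⁴ = 1.91×10⁻⁹ F.
Q = CV = 1.91×10⁻⁹ × 547 = 1.04×10⁻⁶ C.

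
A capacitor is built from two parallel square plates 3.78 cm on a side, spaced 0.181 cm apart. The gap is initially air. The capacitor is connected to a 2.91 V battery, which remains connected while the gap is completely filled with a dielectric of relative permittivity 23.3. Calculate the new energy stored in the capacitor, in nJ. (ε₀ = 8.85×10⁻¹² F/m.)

0.689 nJ

A = (3.78 cm)² = 1.43×10⁻³ m².
Initially C₁ = ε₀A/d = 8.85×10⁻¹² × 1.43×10⁻³ / 1.81×10⁻³ = 6.99×10⁻¹² F.
U₁ = 2.96×10⁻¹¹ J.
Battery connected ⇒ V is held fixed. C₂ = 23.3 C₁ and U = ½CV², so U₂/U₁ = C₂/C₁ = 23.3.
U₂ = 23.3 × 2.96×10⁻¹¹ = 6.89×10⁻¹⁰ J.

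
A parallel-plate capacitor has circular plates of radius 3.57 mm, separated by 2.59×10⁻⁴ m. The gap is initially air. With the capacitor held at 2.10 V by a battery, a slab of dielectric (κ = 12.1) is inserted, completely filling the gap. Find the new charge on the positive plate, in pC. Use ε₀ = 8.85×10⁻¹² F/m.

Q ≈ 34.8 pC

A = π(3.57 mm)² = 4.00×10⁻⁵ m².
Initially C₁ = ε₀A/d = 8.85×10⁻¹² × 4.00×10⁻⁵ / 2.59×10⁻⁴ = 1.37×10⁻¹² F.
Q₁ = 2.87×10⁻¹² C.
Battery connected ⇒ V is held fixed. C₂ = 12.1 C₁ and Q = CV, so Q₂/Q₁ = C₂/C₁ = 12.1.
Q₂ = 12.1 × 2.87×10⁻¹² = 3.48×10⁻¹¹ C.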